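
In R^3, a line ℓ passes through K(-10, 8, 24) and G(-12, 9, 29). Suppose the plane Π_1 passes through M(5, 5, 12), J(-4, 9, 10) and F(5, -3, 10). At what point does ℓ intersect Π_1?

A direction vector for ℓ is G − K = (-2, 1, 5).
MJ = (-9, 4, -2), MF = (0, -8, -2); a normal to Π_1 is MJ × MF = (-24, -18, 72).
Using M: Π_1 has equation -24x - 18y + 72z = 654.
Substitute r = (-10, 8, 24) + t(-2, 1, 5) into the plane: 1824 + 390t = 654, so t = -3.
Intersection: (-10, 8, 24) + (-3)·(-2, 1, 5) = (-4, 5, 9).

(-4, 5, 9)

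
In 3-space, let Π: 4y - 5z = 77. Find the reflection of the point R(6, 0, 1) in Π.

λ = (n·R − d)/|n|² = (-5 − 77)/41 = -2.
Reflection = R − 2λn = (6, 0, 1) − (-4)·(0, 4, -5) = (6, 16, -19).

(6, 16, -19)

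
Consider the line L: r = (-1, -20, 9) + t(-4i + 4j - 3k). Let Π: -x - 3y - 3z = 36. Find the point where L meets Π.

Substitute r = (-1, -20, 9) + t(-4, 4, -3) into the plane: 34 + 1t = 36, so t = 2.
Intersection: (-1, -20, 9) + 2·(-4, 4, -3) = (-9, -12, 3).

(-9, -12, 3)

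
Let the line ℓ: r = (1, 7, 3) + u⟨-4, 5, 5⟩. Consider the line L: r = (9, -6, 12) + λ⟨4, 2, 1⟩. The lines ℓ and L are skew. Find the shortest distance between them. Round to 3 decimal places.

Common perpendicular direction n = (-4, 5, 5) × (4, 2, 1) = (-5, 24, -28).
With w = (9, -6, 12) − (1, 7, 3) = (8, -13, 9), w · n = -604.
Distance = |w · n| / |n| = |-604| / √1385 ≈ 16.230.

16.230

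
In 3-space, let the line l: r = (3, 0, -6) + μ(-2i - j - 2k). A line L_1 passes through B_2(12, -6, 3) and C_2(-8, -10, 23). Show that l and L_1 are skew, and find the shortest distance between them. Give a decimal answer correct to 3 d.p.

9.813

A direction vector for L_1 is C_2 − B_2 = (-20, -4, 20).
Common perpendicular direction n = (-2, -1, -2) × (-20, -4, 20) = (-28, 80, -12).
With w = (12, -6, 3) − (3, 0, -6) = (9, -6, 9), w · n = -840.
Since n ≠ 0 the lines are not parallel, and w · n = -840 ≠ 0 so they do not intersect; hence they are skew.
Distance = |w · n| / |n| = |-840| / √7328 ≈ 9.813.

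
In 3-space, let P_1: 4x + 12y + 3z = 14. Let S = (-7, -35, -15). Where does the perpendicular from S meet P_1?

Foot = S − λn with λ = (n·S − d)/|n|² = (-493 − 14)/169 = -3.
Foot = (-7, -35, -15) − (-3)·(4, 12, 3) = (5, 1, -6).

(5, 1, -6)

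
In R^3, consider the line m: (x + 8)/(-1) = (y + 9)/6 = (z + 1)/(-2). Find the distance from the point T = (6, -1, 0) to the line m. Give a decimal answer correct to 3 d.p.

m has direction (-1, 6, -2) through (-8, -9, -1).
Taking (-8, -9, -1) on m with direction v = (-1, 6, -2): w = T − (-8, -9, -1) = (14, 8, 1), and w × v = (-22, 27, 92).
Distance = |w × v| / |v| = √9677 / √41 ≈ 15.363.

15.363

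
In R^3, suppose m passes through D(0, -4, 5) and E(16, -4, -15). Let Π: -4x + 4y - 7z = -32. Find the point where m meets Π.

A direction vector for m is E − D = (16, 0, -20).
Substitute r = (0, -4, 5) + t(16, 0, -20) into the plane: -51 + 76t = -32, so t = 1/4.
Intersection: (0, -4, 5) + (1/4)·(16, 0, -20) = (4, -4, 0).

(4, -4, 0)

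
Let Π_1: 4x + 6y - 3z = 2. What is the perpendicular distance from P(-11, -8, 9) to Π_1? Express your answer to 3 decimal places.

15.492

n·P − d = (4)·(-11) + (6)·(-8) + (-3)·(9) − 2 = -121; |n| = √61.
Distance = |-121| / √61 = 121/√61 ≈ 15.492.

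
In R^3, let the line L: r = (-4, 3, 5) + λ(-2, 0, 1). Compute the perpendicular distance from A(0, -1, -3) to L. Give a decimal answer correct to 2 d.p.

Taking (-4, 3, 5) on L with direction v = (-2, 0, 1): w = A − (-4, 3, 5) = (4, -4, -8), and w × v = (-4, 12, -8).
Distance = |w × v| / |v| = √224 / √5 ≈ 6.69.

6.69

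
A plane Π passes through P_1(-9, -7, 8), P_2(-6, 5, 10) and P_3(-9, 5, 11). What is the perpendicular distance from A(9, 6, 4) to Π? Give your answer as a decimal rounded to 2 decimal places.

P_1P_2 = (3, 12, 2), P_1P_3 = (0, 12, 3); a normal to Π is P_1P_2 × P_1P_3 = (12, -9, 36).
Using P_1: Π has equation 12x - 9y + 36z = 243.
n·A − d = (12)·(9) + (-9)·(6) + (36)·(4) − 243 = -45; |n| = √1521.
Distance = |-45| / √1521 = 45/√1521 ≈ 1.15.

1.15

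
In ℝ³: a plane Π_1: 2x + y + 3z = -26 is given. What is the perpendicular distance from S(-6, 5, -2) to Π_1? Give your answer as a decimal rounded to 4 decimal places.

n·S − d = (2)·(-6) + (1)·(5) + (3)·(-2) − (-26) = 13; |n| = √14.
Distance = |13| / √14 = 13/√14 ≈ 3.4744.

3.4744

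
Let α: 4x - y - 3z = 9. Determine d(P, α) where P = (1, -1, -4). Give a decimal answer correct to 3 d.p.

1.569

n·P − d = (4)·(1) + (-1)·(-1) + (-3)·(-4) − 9 = 8; |n| = √26.
Distance = |8| / √26 = 8/√26 ≈ 1.569.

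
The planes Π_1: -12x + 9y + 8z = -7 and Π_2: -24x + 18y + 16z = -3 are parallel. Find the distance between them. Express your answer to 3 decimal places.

Rescale Π_2 by 1/2: -12x + 9y + 8z = -3/2. Then distance = |-7 − (-3/2)| / √289 ≈ 0.324.

0.324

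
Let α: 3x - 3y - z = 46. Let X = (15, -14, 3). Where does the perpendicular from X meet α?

(9, -8, 5)

Foot = X − λn with λ = (n·X − d)/|n|² = (84 − 46)/19 = 2.
Foot = (15, -14, 3) − 2·(3, -3, -1) = (9, -8, 5).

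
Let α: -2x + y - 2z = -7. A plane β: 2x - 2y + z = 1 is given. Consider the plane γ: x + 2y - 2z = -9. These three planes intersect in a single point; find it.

(-1, 1, 5)

Solving the 3×3 linear system -2x + y - 2z = -7, 2x - 2y + z = 1, x + 2y - 2z = -9 (e.g. by elimination or Cramer's rule, determinant = -11) gives (-1, 1, 5).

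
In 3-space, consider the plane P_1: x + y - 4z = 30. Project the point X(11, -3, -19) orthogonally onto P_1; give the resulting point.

Foot = X − λn with λ = (n·X − d)/|n|² = (84 − 30)/18 = 3.
Foot = (11, -3, -19) − 3·(1, 1, -4) = (8, -6, -7).

(8, -6, -7)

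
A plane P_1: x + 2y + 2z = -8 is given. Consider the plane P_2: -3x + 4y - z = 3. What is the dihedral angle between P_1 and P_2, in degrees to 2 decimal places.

78.69

cos θ = |n₁·n₂| / (|n₁||n₂|) = |3| / (√9 · √26).
θ = arccos(0.19612) ≈ 78.69°.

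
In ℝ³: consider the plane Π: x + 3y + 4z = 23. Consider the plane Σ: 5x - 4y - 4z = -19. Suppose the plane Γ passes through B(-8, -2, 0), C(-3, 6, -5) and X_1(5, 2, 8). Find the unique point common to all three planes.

(1, 2, 4)

BC = (5, 8, -5), BX_1 = (13, 4, 8); a normal to Γ is BC × BX_1 = (84, -105, -84).
Using B: Γ has equation 84x - 105y - 84z = -462.
Solving the 3×3 linear system x + 3y + 4z = 23, 5x - 4y - 4z = -19, 84x - 105y - 84z = -462 (e.g. by elimination or Cramer's rule, determinant = -588) gives (1, 2, 4).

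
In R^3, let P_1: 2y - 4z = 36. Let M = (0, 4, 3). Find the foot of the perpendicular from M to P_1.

(0, 8, -5)

Foot = M − λn with λ = (n·M − d)/|n|² = (-4 − 36)/20 = -2.
Foot = (0, 4, 3) − (-2)·(0, 2, -4) = (0, 8, -5).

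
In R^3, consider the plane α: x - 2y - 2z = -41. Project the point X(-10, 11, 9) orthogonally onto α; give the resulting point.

Foot = X − λn with λ = (n·X − d)/|n|² = (-50 − (-41))/9 = -1.
Foot = (-10, 11, 9) − (-1)·(1, -2, -2) = (-9, 9, 7).

(-9, 9, 7)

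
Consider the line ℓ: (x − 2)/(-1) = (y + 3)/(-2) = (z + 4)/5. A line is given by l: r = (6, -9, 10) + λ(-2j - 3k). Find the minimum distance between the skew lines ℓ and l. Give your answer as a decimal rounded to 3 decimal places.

6.707

ℓ has direction (-1, -2, 5) through (2, -3, -4).
Common perpendicular direction n = (-1, -2, 5) × (0, -2, -3) = (16, -3, 2).
With w = (6, -9, 10) − (2, -3, -4) = (4, -6, 14), w · n = 110.
Distance = |w · n| / |n| = |110| / √269 ≈ 6.707.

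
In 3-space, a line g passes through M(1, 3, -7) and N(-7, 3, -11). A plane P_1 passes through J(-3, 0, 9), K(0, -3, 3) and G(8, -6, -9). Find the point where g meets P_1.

A direction vector for g is N − M = (-8, 0, -4).
JK = (3, -3, -6), JG = (11, -6, -18); a normal to P_1 is JK × JG = (18, -12, 15).
Using J: P_1 has equation 18x - 12y + 15z = 81.
Substitute r = (1, 3, -7) + t(-8, 0, -4) into the plane: -123 + (-204)t = 81, so t = -1.
Intersection: (1, 3, -7) + (-1)·(-8, 0, -4) = (9, 3, -3).

(9, 3, -3)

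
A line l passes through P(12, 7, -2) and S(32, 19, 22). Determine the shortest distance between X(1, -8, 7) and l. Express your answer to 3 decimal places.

A direction vector for l is S − P = (20, 12, 24).
Taking (12, 7, -2) on l with direction v = (20, 12, 24): w = X − (12, 7, -2) = (-11, -15, 9), and w × v = (-468, 444, 168).
Distance = |w × v| / |v| = √444384 / √1120 ≈ 19.919.

19.919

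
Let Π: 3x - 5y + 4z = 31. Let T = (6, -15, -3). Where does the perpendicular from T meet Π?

(3, -10, -7)

Foot = T − λn with λ = (n·T − d)/|n|² = (81 − 31)/50 = 1.
Foot = (6, -15, -3) − 1·(3, -5, 4) = (3, -10, -7).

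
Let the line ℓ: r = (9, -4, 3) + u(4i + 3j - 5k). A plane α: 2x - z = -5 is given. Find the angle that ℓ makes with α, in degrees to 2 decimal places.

55.30

sin θ = |n·v| / (|n||v|) = |13| / (√5 · √50) = 0.82219.
θ ≈ 55.30°.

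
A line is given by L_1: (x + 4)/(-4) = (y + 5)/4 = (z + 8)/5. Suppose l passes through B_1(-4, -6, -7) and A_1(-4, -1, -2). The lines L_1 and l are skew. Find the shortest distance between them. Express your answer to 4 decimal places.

1.3926

L_1 has direction (-4, 4, 5) through (-4, -5, -8).
A direction vector for l is A_1 − B_1 = (0, 5, 5).
Common perpendicular direction n = (-4, 4, 5) × (0, 5, 5) = (-5, 20, -20).
With w = (-4, -6, -7) − (-4, -5, -8) = (0, -1, 1), w · n = -40.
Distance = |w · n| / |n| = |-40| / √825 ≈ 1.3926.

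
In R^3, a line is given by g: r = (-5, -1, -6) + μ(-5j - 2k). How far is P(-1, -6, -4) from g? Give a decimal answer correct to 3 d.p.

Taking (-5, -1, -6) on g with direction v = (0, -5, -2): w = P − (-5, -1, -6) = (4, -5, 2), and w × v = (20, 8, -20).
Distance = |w × v| / |v| = √864 / √29 ≈ 5.458.

5.458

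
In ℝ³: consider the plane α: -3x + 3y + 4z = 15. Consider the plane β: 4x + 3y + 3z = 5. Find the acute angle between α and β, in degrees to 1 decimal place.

74.7

cos θ = |n₁·n₂| / (|n₁||n₂|) = |9| / (√34 · √34).
θ = arccos(0.26471) ≈ 74.7°.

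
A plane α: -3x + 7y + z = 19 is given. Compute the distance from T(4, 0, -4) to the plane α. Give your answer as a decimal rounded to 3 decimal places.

4.557

n·T − d = (-3)·(4) + (7)·(0) + (1)·(-4) − 19 = -35; |n| = √59.
Distance = |-35| / √59 = 35/√59 ≈ 4.557.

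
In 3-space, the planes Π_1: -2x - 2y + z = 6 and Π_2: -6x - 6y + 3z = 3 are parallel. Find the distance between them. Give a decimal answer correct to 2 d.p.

1.67

Rescale Π_2 by 1/3: -2x - 2y + z = 1. Then distance = |6 − 1| / √9 ≈ 1.67.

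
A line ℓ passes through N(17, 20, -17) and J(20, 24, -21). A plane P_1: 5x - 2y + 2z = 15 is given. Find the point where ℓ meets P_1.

A direction vector for ℓ is J − N = (3, 4, -4).
Substitute r = (17, 20, -17) + t(3, 4, -4) into the plane: 11 + (-1)t = 15, so t = -4.
Intersection: (17, 20, -17) + (-4)·(3, 4, -4) = (5, 4, -1).

(5, 4, -1)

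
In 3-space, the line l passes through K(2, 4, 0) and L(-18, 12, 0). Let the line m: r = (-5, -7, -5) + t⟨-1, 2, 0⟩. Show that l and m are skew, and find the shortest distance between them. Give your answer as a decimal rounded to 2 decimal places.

A direction vector for l is L − K = (-20, 8, 0).
Common perpendicular direction n = (-20, 8, 0) × (-1, 2, 0) = (0, 0, -32).
With w = (-5, -7, -5) − (2, 4, 0) = (-7, -11, -5), w · n = 160.
Since n ≠ 0 the lines are not parallel, and w · n = 160 ≠ 0 so they do not intersect; hence they are skew.
Distance = |w · n| / |n| = |160| / √1024 ≈ 5.00.

5.00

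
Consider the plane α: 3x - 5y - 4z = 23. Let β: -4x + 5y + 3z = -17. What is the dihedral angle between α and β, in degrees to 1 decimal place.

cos θ = |n₁·n₂| / (|n₁||n₂|) = |-49| / (√50 · √50).
θ = arccos(0.98000) ≈ 11.5°.

11.5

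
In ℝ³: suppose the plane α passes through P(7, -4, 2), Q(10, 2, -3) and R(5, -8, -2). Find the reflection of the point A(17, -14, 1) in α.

(-7, -2, 1)

PQ = (3, 6, -5), PR = (-2, -4, -4); a normal to α is PQ × PR = (-44, 22, 0).
Using P: α has equation -44x + 22y = -396.
λ = (n·A − d)/|n|² = (-1056 − (-396))/2420 = -3/11.
Reflection = A − 2λn = (17, -14, 1) − (-6/11)·(-44, 22, 0) = (-7, -2, 1).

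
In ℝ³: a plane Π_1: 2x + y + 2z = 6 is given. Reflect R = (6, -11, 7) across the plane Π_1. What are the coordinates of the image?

λ = (n·R − d)/|n|² = (15 − 6)/9 = 1.
Reflection = R − 2λn = (6, -11, 7) − 2·(2, 1, 2) = (2, -13, 3).

(2, -13, 3)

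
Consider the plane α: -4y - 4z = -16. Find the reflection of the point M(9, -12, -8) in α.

λ = (n·M − d)/|n|² = (80 − (-16))/32 = 3.
Reflection = M − 2λn = (9, -12, -8) − 6·(0, -4, -4) = (9, 12, 16).

(9, 12, 16)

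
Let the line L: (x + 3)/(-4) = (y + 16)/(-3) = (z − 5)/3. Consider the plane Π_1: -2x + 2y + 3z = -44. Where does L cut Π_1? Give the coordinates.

(9, -7, -4)

L has direction (-4, -3, 3) through (-3, -16, 5).
Substitute r = (-3, -16, 5) + t(-4, -3, 3) into the plane: -11 + 11t = -44, so t = -3.
Intersection: (-3, -16, 5) + (-3)·(-4, -3, 3) = (9, -7, -4).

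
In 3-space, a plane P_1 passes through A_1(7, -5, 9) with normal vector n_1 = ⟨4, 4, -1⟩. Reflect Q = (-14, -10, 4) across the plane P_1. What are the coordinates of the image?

P_1: n_1·r = n_1·A_1 gives 4x + 4y - z = -1.
λ = (n·Q − d)/|n|² = (-100 − (-1))/33 = -3.
Reflection = Q − 2λn = (-14, -10, 4) − (-6)·(4, 4, -1) = (10, 14, -2).

(10, 14, -2)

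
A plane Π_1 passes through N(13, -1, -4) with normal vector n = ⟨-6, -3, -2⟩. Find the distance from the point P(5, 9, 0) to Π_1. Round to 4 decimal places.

Π_1: n·r = n·N gives -6x - 3y - 2z = -67.
n·P − d = (-6)·(5) + (-3)·(9) + (-2)·(0) − (-67) = 10; |n| = √49.
Distance = |10| / √49 = 10/√49 ≈ 1.4286.

1.4286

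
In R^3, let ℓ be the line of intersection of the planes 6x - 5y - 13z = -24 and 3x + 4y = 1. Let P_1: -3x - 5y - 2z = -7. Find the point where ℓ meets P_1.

(3, -2, 4)

Direction of ℓ: (6, -5, -13) × (3, 4, 0) = (52, -39, 39).
A point on ℓ: solving the two plane equations with x = -9 gives (-9, 7, -5).
Substitute r = (-9, 7, -5) + t(52, -39, 39) into the plane: 2 + (-39)t = -7, so t = 3/13.
Intersection: (-9, 7, -5) + (3/13)·(52, -39, 39) = (3, -2, 4).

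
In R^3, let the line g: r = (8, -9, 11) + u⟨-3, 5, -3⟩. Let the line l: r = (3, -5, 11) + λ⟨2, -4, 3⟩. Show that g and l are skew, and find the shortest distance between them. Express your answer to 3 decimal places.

0.640

Common perpendicular direction n = (-3, 5, -3) × (2, -4, 3) = (3, 3, 2).
With w = (3, -5, 11) − (8, -9, 11) = (-5, 4, 0), w · n = -3.
Since n ≠ 0 the lines are not parallel, and w · n = -3 ≠ 0 so they do not intersect; hence they are skew.
Distance = |w · n| / |n| = |-3| / √22 ≈ 0.640.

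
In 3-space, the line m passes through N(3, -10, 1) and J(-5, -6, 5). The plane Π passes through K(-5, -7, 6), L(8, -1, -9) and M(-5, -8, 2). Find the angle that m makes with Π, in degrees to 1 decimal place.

46.1

A direction vector for m is J − N = (-8, 4, 4).
KL = (13, 6, -15), KM = (0, -1, -4); a normal to Π is KL × KM = (-39, 52, -13).
Using K: Π has equation -39x + 52y - 13z = -247.
sin θ = |n·v| / (|n||v|) = |468| / (√4394 · √96) = 0.72058.
θ ≈ 46.1°.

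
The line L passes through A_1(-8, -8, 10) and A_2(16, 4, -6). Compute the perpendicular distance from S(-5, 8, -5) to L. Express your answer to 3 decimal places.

15.157

A direction vector for L is A_2 − A_1 = (24, 12, -16).
Taking (-8, -8, 10) on L with direction v = (24, 12, -16): w = S − (-8, -8, 10) = (3, 16, -15), and w × v = (-76, -312, -348).
Distance = |w × v| / |v| = √224224 / √976 ≈ 15.157.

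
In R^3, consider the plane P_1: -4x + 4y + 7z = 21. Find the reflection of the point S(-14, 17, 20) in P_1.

(10, -7, -22)

λ = (n·S − d)/|n|² = (264 − 21)/81 = 3.
Reflection = S − 2λn = (-14, 17, 20) − 6·(-4, 4, 7) = (10, -7, -22).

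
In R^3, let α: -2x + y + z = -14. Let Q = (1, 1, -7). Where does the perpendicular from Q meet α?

Foot = Q − λn with λ = (n·Q − d)/|n|² = (-8 − (-14))/6 = 1.
Foot = (1, 1, -7) − 1·(-2, 1, 1) = (3, 0, -8).

(3, 0, -8)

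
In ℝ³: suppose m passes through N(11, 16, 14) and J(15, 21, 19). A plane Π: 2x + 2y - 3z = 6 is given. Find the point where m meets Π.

(3, 6, 4)

A direction vector for m is J − N = (4, 5, 5).
Substitute r = (11, 16, 14) + t(4, 5, 5) into the plane: 12 + 3t = 6, so t = -2.
Intersection: (11, 16, 14) + (-2)·(4, 5, 5) = (3, 6, 4).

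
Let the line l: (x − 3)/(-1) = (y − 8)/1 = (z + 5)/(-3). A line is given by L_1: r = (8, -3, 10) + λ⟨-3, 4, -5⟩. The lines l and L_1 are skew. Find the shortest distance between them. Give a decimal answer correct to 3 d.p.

2.954

l has direction (-1, 1, -3) through (3, 8, -5).
Common perpendicular direction n = (-1, 1, -3) × (-3, 4, -5) = (7, 4, -1).
With w = (8, -3, 10) − (3, 8, -5) = (5, -11, 15), w · n = -24.
Distance = |w · n| / |n| = |-24| / √66 ≈ 2.954.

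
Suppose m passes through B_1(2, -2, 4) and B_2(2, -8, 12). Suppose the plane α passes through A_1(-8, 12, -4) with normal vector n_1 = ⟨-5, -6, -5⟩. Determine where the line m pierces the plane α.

A direction vector for m is B_2 − B_1 = (0, -6, 8).
α: n_1·r = n_1·A_1 gives -5x - 6y - 5z = -12.
Substitute r = (2, -2, 4) + t(0, -6, 8) into the plane: -18 + (-4)t = -12, so t = -3/2.
Intersection: (2, -2, 4) + (-3/2)·(0, -6, 8) = (2, 7, -8).

(2, 7, -8)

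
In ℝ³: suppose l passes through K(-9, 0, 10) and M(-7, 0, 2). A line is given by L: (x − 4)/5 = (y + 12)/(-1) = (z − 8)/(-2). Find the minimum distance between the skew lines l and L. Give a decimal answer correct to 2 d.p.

8.99

A direction vector for l is M − K = (2, 0, -8).
L has direction (5, -1, -2) through (4, -12, 8).
Common perpendicular direction n = (2, 0, -8) × (5, -1, -2) = (-8, -36, -2).
With w = (4, -12, 8) − (-9, 0, 10) = (13, -12, -2), w · n = 332.
Distance = |w · n| / |n| = |332| / √1364 ≈ 8.99.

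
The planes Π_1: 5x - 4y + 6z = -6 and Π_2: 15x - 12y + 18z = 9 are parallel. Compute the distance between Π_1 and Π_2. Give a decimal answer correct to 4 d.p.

1.0256

Rescale Π_2 by 1/3: 5x - 4y + 6z = 3. Then distance = |-6 − 3| / √77 ≈ 1.0256.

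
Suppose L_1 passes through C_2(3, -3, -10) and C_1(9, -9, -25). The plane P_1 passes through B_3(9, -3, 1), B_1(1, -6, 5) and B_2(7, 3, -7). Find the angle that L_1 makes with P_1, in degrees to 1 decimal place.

A direction vector for L_1 is C_1 − C_2 = (6, -6, -15).
B_3B_1 = (-8, -3, 4), B_3B_2 = (-2, 6, -8); a normal to P_1 is B_3B_1 × B_3B_2 = (0, -72, -54).
Using B_3: P_1 has equation -72y - 54z = 162.
sin θ = |n·v| / (|n||v|) = |1242| / (√8100 · √297) = 0.80076.
θ ≈ 53.2°.

53.2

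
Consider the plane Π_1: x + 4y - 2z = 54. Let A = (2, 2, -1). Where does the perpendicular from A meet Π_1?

Foot = A − λn with λ = (n·A − d)/|n|² = (12 − 54)/21 = -2.
Foot = (2, 2, -1) − (-2)·(1, 4, -2) = (4, 10, -5).

(4, 10, -5)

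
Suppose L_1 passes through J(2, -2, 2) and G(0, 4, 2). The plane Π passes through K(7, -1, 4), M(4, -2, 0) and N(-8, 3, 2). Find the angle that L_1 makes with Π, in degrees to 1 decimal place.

46.3

A direction vector for L_1 is G − J = (-2, 6, 0).
KM = (-3, -1, -4), KN = (-15, 4, -2); a normal to Π is KM × KN = (18, 54, -27).
Using K: Π has equation 18x + 54y - 27z = -36.
sin θ = |n·v| / (|n||v|) = |288| / (√3969 · √40) = 0.72281.
θ ≈ 46.3°.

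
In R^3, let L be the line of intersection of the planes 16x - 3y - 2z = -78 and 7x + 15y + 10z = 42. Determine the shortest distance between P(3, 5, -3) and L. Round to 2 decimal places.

7.14

Direction of L: (16, -3, -2) × (7, 15, 10) = (0, -174, 261).
A point on L: solving the two plane equations with y = 6 gives (-4, 6, -2).
Taking (-4, 6, -2) on L with direction v = (0, -174, 261): w = P − (-4, 6, -2) = (7, -1, -1), and w × v = (-435, -1827, -1218).
Distance = |w × v| / |v| = √5010678 / √98397 ≈ 7.14.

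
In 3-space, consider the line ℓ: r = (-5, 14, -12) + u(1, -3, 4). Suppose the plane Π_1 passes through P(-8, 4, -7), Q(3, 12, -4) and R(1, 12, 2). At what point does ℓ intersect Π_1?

(-3, 8, -4)

PQ = (11, 8, 3), PR = (9, 8, 9); a normal to Π_1 is PQ × PR = (48, -72, 16).
Using P: Π_1 has equation 48x - 72y + 16z = -784.
Substitute r = (-5, 14, -12) + t(1, -3, 4) into the plane: -1440 + 328t = -784, so t = 2.
Intersection: (-5, 14, -12) + 2·(1, -3, 4) = (-3, 8, -4).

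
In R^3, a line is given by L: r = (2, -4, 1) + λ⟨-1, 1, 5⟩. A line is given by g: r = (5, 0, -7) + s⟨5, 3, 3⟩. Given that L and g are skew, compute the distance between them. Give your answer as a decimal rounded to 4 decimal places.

Common perpendicular direction n = (-1, 1, 5) × (5, 3, 3) = (-12, 28, -8).
With w = (5, 0, -7) − (2, -4, 1) = (3, 4, -8), w · n = 140.
Distance = |w · n| / |n| = |140| / √992 ≈ 4.4450.

4.4450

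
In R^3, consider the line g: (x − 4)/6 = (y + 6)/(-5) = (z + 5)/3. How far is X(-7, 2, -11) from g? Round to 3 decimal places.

1.159

g has direction (6, -5, 3) through (4, -6, -5).
Taking (4, -6, -5) on g with direction v = (6, -5, 3): w = X − (4, -6, -5) = (-11, 8, -6), and w × v = (-6, -3, 7).
Distance = |w × v| / |v| = √94 / √70 ≈ 1.159.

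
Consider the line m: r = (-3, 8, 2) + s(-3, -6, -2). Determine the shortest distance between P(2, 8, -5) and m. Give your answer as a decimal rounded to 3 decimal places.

8.601

Taking (-3, 8, 2) on m with direction v = (-3, -6, -2): w = P − (-3, 8, 2) = (5, 0, -7), and w × v = (-42, 31, -30).
Distance = |w × v| / |v| = √3625 / √49 ≈ 8.601.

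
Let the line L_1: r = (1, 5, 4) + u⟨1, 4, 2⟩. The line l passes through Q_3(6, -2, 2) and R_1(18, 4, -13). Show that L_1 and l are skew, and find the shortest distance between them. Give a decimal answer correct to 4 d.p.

5.9656

A direction vector for l is R_1 − Q_3 = (12, 6, -15).
Common perpendicular direction n = (1, 4, 2) × (12, 6, -15) = (-72, 39, -42).
With w = (6, -2, 2) − (1, 5, 4) = (5, -7, -2), w · n = -549.
Since n ≠ 0 the lines are not parallel, and w · n = -549 ≠ 0 so they do not intersect; hence they are skew.
Distance = |w · n| / |n| = |-549| / √8469 ≈ 5.9656.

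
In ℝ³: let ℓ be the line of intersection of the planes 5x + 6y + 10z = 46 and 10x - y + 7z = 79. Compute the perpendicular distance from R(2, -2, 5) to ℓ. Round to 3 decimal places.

Direction of ℓ: (5, 6, 10) × (10, -1, 7) = (52, 65, -65).
A point on ℓ: solving the two plane equations with x = 4 gives (4, -4, 5).
Taking (4, -4, 5) on ℓ with direction v = (52, 65, -65): w = R − (4, -4, 5) = (-2, 2, 0), and w × v = (-130, -130, -234).
Distance = |w × v| / |v| = √88556 / √11154 ≈ 2.818.

2.818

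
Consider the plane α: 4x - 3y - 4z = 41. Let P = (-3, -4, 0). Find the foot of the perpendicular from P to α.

(1, -7, -4)

Foot = P − λn with λ = (n·P − d)/|n|² = (0 − 41)/41 = -1.
Foot = (-3, -4, 0) − (-1)·(4, -3, -4) = (1, -7, -4).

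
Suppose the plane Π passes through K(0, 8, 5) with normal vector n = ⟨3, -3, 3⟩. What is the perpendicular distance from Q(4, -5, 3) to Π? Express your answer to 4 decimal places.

8.6603

Π: n·r = n·K gives 3x - 3y + 3z = -9.
n·Q − d = (3)·(4) + (-3)·(-5) + (3)·(3) − (-9) = 45; |n| = √27.
Distance = |45| / √27 = 45/√27 ≈ 8.6603.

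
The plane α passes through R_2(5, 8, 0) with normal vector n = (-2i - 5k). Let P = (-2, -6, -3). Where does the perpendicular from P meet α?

(0, -6, 2)

α: n·r = n·R_2 gives -2x - 5z = -10.
Foot = P − λn with λ = (n·P − d)/|n|² = (19 − (-10))/29 = 1.
Foot = (-2, -6, -3) − 1·(-2, 0, -5) = (0, -6, 2).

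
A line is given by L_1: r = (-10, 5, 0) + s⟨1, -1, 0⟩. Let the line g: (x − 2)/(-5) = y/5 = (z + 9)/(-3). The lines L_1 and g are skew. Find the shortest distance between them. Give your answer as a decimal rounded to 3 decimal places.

g has direction (-5, 5, -3) through (2, 0, -9).
Common perpendicular direction n = (1, -1, 0) × (-5, 5, -3) = (3, 3, 0).
With w = (2, 0, -9) − (-10, 5, 0) = (12, -5, -9), w · n = 21.
Distance = |w · n| / |n| = |21| / √18 ≈ 4.950.

4.950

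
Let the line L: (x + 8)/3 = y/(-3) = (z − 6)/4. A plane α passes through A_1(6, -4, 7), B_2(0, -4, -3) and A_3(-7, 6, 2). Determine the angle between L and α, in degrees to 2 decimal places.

L has direction (3, -3, 4) through (-8, 0, 6).
A_1B_2 = (-6, 0, -10), A_1A_3 = (-13, 10, -5); a normal to α is A_1B_2 × A_1A_3 = (100, 100, -60).
Using A_1: α has equation 100x + 100y - 60z = -220.
sin θ = |n·v| / (|n||v|) = |-240| / (√23600 · √34) = 0.26793.
θ ≈ 15.54°.

15.54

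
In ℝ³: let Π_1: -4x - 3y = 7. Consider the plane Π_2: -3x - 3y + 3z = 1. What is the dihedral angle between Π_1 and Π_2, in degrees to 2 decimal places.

cos θ = |n₁·n₂| / (|n₁||n₂|) = |21| / (√25 · √27).
θ = arccos(0.80829) ≈ 36.07°.

36.07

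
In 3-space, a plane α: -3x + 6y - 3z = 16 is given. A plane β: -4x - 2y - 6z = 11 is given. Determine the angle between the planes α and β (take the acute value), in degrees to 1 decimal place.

70.9

cos θ = |n₁·n₂| / (|n₁||n₂|) = |18| / (√54 · √56).
θ = arccos(0.32733) ≈ 70.9°.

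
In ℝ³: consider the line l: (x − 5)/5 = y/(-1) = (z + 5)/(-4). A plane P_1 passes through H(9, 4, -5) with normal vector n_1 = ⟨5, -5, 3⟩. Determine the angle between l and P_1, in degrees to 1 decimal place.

l has direction (5, -1, -4) through (5, 0, -5).
P_1: n_1·r = n_1·H gives 5x - 5y + 3z = 10.
sin θ = |n·v| / (|n||v|) = |18| / (√59 · √42) = 0.36159.
θ ≈ 21.2°.

21.2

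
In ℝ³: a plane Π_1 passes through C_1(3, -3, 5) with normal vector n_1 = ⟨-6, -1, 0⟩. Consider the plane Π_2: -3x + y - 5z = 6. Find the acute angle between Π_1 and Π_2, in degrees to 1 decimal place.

Π_1: n_1·r = n_1·C_1 gives -6x - y = -15.
cos θ = |n₁·n₂| / (|n₁||n₂|) = |17| / (√37 · √35).
θ = arccos(0.47240) ≈ 61.8°.

61.8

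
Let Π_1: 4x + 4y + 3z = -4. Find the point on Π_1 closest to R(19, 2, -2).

(11, -6, -8)

Foot = R − λn with λ = (n·R − d)/|n|² = (78 − (-4))/41 = 2.
Foot = (19, 2, -2) − 2·(4, 4, 3) = (11, -6, -8).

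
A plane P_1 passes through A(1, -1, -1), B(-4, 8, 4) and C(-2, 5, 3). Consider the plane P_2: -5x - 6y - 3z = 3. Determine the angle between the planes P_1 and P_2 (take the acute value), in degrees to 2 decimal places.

43.23

AB = (-5, 9, 5), AC = (-3, 6, 4); a normal to P_1 is AB × AC = (6, 5, -3).
Using A: P_1 has equation 6x + 5y - 3z = 4.
cos θ = |n₁·n₂| / (|n₁||n₂|) = |-51| / (√70 · √70).
θ = arccos(0.72857) ≈ 43.23°.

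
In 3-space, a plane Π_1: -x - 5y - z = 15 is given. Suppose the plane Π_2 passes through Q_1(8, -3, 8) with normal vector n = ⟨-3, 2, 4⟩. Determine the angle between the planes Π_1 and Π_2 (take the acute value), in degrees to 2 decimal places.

66.85

Π_2: n·r = n·Q_1 gives -3x + 2y + 4z = 2.
cos θ = |n₁·n₂| / (|n₁||n₂|) = |-11| / (√27 · √29).
θ = arccos(0.39311) ≈ 66.85°.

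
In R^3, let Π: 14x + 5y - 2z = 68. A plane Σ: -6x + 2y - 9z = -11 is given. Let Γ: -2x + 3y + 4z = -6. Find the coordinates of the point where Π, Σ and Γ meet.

Solving the 3×3 linear system 14x + 5y - 2z = 68, -6x + 2y - 9z = -11, -2x + 3y + 4z = -6 (e.g. by elimination or Cramer's rule, determinant = 728) gives (4, 2, -1).

(4, 2, -1)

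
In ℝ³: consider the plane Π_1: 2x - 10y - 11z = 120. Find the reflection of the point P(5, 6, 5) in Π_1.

λ = (n·P − d)/|n|² = (-105 − 120)/225 = -1.
Reflection = P − 2λn = (5, 6, 5) − (-2)·(2, -10, -11) = (9, -14, -17).

(9, -14, -17)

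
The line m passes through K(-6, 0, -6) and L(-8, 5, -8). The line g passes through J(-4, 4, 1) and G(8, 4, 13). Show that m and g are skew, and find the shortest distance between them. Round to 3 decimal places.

3.536

A direction vector for m is L − K = (-2, 5, -2).
A direction vector for g is G − J = (12, 0, 12).
Common perpendicular direction n = (-2, 5, -2) × (12, 0, 12) = (60, 0, -60).
With w = (-4, 4, 1) − (-6, 0, -6) = (2, 4, 7), w · n = -300.
Since n ≠ 0 the lines are not parallel, and w · n = -300 ≠ 0 so they do not intersect; hence they are skew.
Distance = |w · n| / |n| = |-300| / √7200 ≈ 3.536.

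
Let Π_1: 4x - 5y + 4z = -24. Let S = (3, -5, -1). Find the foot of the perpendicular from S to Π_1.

(-1, 0, -5)

Foot = S − λn with λ = (n·S − d)/|n|² = (33 − (-24))/57 = 1.
Foot = (3, -5, -1) − 1·(4, -5, 4) = (-1, 0, -5).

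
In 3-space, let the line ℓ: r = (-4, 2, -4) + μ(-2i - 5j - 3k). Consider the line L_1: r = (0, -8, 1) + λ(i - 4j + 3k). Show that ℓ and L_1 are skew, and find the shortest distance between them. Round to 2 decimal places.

2.42

Common perpendicular direction n = (-2, -5, -3) × (1, -4, 3) = (-27, 3, 13).
With w = (0, -8, 1) − (-4, 2, -4) = (4, -10, 5), w · n = -73.
Since n ≠ 0 the lines are not parallel, and w · n = -73 ≠ 0 so they do not intersect; hence they are skew.
Distance = |w · n| / |n| = |-73| / √907 ≈ 2.42.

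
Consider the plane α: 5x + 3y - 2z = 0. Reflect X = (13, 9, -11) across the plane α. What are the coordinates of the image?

(-17, -9, 1)

λ = (n·X − d)/|n|² = (114 − 0)/38 = 3.
Reflection = X − 2λn = (13, 9, -11) − 6·(5, 3, -2) = (-17, -9, 1).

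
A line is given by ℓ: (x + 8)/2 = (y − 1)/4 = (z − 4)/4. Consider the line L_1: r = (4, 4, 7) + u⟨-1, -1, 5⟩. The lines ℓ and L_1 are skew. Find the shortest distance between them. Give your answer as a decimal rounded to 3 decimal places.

9.046

ℓ has direction (2, 4, 4) through (-8, 1, 4).
Common perpendicular direction n = (2, 4, 4) × (-1, -1, 5) = (24, -14, 2).
With w = (4, 4, 7) − (-8, 1, 4) = (12, 3, 3), w · n = 252.
Distance = |w · n| / |n| = |252| / √776 ≈ 9.046.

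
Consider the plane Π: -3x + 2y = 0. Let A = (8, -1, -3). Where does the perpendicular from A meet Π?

Foot = A − λn with λ = (n·A − d)/|n|² = (-26 − 0)/13 = -2.
Foot = (8, -1, -3) − (-2)·(-3, 2, 0) = (2, 3, -3).

(2, 3, -3)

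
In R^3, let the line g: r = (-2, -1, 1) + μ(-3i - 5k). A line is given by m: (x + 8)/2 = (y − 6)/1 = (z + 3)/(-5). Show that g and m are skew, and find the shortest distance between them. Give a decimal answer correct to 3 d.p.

7.518

m has direction (2, 1, -5) through (-8, 6, -3).
Common perpendicular direction n = (-3, 0, -5) × (2, 1, -5) = (5, -25, -3).
With w = (-8, 6, -3) − (-2, -1, 1) = (-6, 7, -4), w · n = -193.
Since n ≠ 0 the lines are not parallel, and w · n = -193 ≠ 0 so they do not intersect; hence they are skew.
Distance = |w · n| / |n| = |-193| / √659 ≈ 7.518.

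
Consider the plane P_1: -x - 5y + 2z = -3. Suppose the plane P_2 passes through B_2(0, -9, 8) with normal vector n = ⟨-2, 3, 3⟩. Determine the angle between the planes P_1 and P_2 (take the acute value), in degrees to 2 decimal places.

74.19

P_2: n·r = n·B_2 gives -2x + 3y + 3z = -3.
cos θ = |n₁·n₂| / (|n₁||n₂|) = |-7| / (√30 · √22).
θ = arccos(0.27247) ≈ 74.19°.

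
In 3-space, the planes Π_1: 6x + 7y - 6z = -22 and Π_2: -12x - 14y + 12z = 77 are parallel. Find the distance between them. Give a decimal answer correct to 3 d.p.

Rescale Π_2 by 1/(-2): 6x + 7y - 6z = -77/2. Then distance = |-22 − (-77/2)| / √121 ≈ 1.500.

1.500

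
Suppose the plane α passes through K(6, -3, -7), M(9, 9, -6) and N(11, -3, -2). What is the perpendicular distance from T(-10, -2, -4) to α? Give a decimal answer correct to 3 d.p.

13.460

KM = (3, 12, 1), KN = (5, 0, 5); a normal to α is KM × KN = (60, -10, -60).
Using K: α has equation 60x - 10y - 60z = 810.
n·T − d = (60)·(-10) + (-10)·(-2) + (-60)·(-4) − 810 = -1150; |n| = √7300.
Distance = |-1150| / √7300 = 1150/√7300 ≈ 13.460.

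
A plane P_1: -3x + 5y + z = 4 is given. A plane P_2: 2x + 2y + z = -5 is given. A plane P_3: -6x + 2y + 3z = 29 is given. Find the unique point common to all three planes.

(-3, -2, 5)

Solving the 3×3 linear system -3x + 5y + z = 4, 2x + 2y + z = -5, -6x + 2y + 3z = 29 (e.g. by elimination or Cramer's rule, determinant = -56) gives (-3, -2, 5).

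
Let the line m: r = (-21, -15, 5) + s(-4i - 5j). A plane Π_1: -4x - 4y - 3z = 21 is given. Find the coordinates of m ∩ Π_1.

(-9, 0, 5)

Substitute r = (-21, -15, 5) + t(-4, -5, 0) into the plane: 129 + 36t = 21, so t = -3.
Intersection: (-21, -15, 5) + (-3)·(-4, -5, 0) = (-9, 0, 5).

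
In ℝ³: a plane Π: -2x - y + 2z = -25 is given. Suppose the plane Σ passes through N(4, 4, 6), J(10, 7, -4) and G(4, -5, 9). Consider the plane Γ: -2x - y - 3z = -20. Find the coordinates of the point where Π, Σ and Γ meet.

(8, 7, -1)

NJ = (6, 3, -10), NG = (0, -9, 3); a normal to Σ is NJ × NG = (-81, -18, -54).
Using N: Σ has equation -81x - 18y - 54z = -720.
Solving the 3×3 linear system -2x - y + 2z = -25, -81x - 18y - 54z = -720, -2x - y - 3z = -20 (e.g. by elimination or Cramer's rule, determinant = 225) gives (8, 7, -1).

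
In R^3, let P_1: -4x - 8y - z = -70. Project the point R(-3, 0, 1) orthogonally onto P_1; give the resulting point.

Foot = R − λn with λ = (n·R − d)/|n|² = (11 − (-70))/81 = 1.
Foot = (-3, 0, 1) − 1·(-4, -8, -1) = (1, 8, 2).

(1, 8, 2)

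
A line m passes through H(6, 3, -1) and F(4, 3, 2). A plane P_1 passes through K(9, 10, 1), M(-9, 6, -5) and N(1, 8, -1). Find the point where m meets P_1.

A direction vector for m is F − H = (-2, 0, 3).
KM = (-18, -4, -6), KN = (-8, -2, -2); a normal to P_1 is KM × KN = (-4, 12, 4).
Using K: P_1 has equation -4x + 12y + 4z = 88.
Substitute r = (6, 3, -1) + t(-2, 0, 3) into the plane: 8 + 20t = 88, so t = 4.
Intersection: (6, 3, -1) + 4·(-2, 0, 3) = (-2, 3, 11).

(-2, 3, 11)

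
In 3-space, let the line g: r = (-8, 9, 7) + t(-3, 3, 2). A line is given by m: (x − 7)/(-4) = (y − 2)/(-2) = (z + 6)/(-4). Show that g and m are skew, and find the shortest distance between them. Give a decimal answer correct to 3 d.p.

m has direction (-4, -2, -4) through (7, 2, -6).
Common perpendicular direction n = (-3, 3, 2) × (-4, -2, -4) = (-8, -20, 18).
With w = (7, 2, -6) − (-8, 9, 7) = (15, -7, -13), w · n = -214.
Since n ≠ 0 the lines are not parallel, and w · n = -214 ≠ 0 so they do not intersect; hence they are skew.
Distance = |w · n| / |n| = |-214| / √788 ≈ 7.623.

7.623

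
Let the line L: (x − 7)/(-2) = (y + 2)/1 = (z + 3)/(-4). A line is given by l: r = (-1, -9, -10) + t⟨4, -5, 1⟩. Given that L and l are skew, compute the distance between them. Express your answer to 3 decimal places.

8.542

L has direction (-2, 1, -4) through (7, -2, -3).
Common perpendicular direction n = (-2, 1, -4) × (4, -5, 1) = (-19, -14, 6).
With w = (-1, -9, -10) − (7, -2, -3) = (-8, -7, -7), w · n = 208.
Distance = |w · n| / |n| = |208| / √593 ≈ 8.542.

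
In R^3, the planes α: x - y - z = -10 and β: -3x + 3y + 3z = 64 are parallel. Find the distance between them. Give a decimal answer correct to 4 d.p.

Rescale β by 1/(-3): x - y - z = -64/3. Then distance = |-10 − (-64/3)| / √3 ≈ 6.5433.

6.5433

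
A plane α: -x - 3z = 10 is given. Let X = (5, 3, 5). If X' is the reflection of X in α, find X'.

λ = (n·X − d)/|n|² = (-20 − 10)/10 = -3.
Reflection = X − 2λn = (5, 3, 5) − (-6)·(-1, 0, -3) = (-1, 3, -13).

(-1, 3, -13)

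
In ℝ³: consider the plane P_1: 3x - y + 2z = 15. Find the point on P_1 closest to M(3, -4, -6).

Foot = M − λn with λ = (n·M − d)/|n|² = (1 − 15)/14 = -1.
Foot = (3, -4, -6) − (-1)·(3, -1, 2) = (6, -5, -4).

(6, -5, -4)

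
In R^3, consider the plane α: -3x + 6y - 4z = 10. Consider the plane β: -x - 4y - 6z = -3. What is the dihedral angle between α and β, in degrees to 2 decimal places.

86.98

cos θ = |n₁·n₂| / (|n₁||n₂|) = |3| / (√61 · √53).
θ = arccos(0.05276) ≈ 86.98°.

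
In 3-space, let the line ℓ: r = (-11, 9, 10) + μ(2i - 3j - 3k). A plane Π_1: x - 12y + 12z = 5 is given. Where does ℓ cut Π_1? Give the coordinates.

Substitute r = (-11, 9, 10) + t(2, -3, -3) into the plane: 1 + 2t = 5, so t = 2.
Intersection: (-11, 9, 10) + 2·(2, -3, -3) = (-7, 3, 4).

(-7, 3, 4)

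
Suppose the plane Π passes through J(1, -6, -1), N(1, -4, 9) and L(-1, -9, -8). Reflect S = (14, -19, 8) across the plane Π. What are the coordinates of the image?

JN = (0, 2, 10), JL = (-2, -3, -7); a normal to Π is JN × JL = (16, -20, 4).
Using J: Π has equation 16x - 20y + 4z = 132.
λ = (n·S − d)/|n|² = (636 − 132)/672 = 3/4.
Reflection = S − 2λn = (14, -19, 8) − (3/2)·(16, -20, 4) = (-10, 11, 2).

(-10, 11, 2)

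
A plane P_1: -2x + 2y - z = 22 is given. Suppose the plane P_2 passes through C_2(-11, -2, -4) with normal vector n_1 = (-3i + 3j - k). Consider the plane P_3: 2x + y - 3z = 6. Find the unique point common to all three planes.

P_2: n_1·r = n_1·C_2 gives -3x + 3y - z = 31.
Solving the 3×3 linear system -2x + 2y - z = 22, -3x + 3y - z = 31, 2x + y - 3z = 6 (e.g. by elimination or Cramer's rule, determinant = 3) gives (-5, 4, -4).

(-5, 4, -4)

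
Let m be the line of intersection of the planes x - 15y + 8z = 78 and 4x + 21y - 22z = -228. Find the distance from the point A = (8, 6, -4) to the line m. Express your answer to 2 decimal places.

Direction of m: (1, -15, 8) × (4, 21, -22) = (162, 54, 81).
A point on m: solving the two plane equations with x = -8 gives (-8, -2, 7).
Taking (-8, -2, 7) on m with direction v = (162, 54, 81): w = A − (-8, -2, 7) = (16, 8, -11), and w × v = (1242, -3078, -432).
Distance = |w × v| / |v| = √11203272 / √35721 ≈ 17.71.

17.71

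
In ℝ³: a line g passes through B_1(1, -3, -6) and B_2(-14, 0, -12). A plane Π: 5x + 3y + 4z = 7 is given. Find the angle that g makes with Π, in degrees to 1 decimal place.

50.8

A direction vector for g is B_2 − B_1 = (-15, 3, -6).
sin θ = |n·v| / (|n||v|) = |-90| / (√50 · √270) = 0.77460.
θ ≈ 50.8°.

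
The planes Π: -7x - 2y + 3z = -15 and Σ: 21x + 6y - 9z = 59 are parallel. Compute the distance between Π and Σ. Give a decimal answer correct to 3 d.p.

0.593

Rescale Σ by 1/(-3): -7x - 2y + 3z = -59/3. Then distance = |-15 − (-59/3)| / √62 ≈ 0.593.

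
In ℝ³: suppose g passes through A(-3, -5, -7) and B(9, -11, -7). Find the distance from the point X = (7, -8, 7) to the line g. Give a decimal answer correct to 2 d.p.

A direction vector for g is B − A = (12, -6, 0).
Taking (-3, -5, -7) on g with direction v = (12, -6, 0): w = X − (-3, -5, -7) = (10, -3, 14), and w × v = (84, 168, -24).
Distance = |w × v| / |v| = √35856 / √180 ≈ 14.11.

14.11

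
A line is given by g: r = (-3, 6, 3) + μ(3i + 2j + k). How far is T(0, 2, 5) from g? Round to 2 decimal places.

5.33

Taking (-3, 6, 3) on g with direction v = (3, 2, 1): w = T − (-3, 6, 3) = (3, -4, 2), and w × v = (-8, 3, 18).
Distance = |w × v| / |v| = √397 / √14 ≈ 5.33.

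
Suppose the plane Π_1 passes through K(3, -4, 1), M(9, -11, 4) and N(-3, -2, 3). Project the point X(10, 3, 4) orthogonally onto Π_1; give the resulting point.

KM = (6, -7, 3), KN = (-6, 2, 2); a normal to Π_1 is KM × KN = (-20, -30, -30).
Using K: Π_1 has equation -20x - 30y - 30z = 30.
Foot = X − λn with λ = (n·X − d)/|n|² = (-410 − 30)/2200 = -1/5.
Foot = (10, 3, 4) − (-1/5)·(-20, -30, -30) = (6, -3, -2).

(6, -3, -2)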